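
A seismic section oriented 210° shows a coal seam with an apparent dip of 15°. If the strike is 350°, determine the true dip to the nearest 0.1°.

22.6°

The section is 40° from the strike.
tan δ = tan α / sin β = tan 15° / sin 40° = 0.2679 / 0.6428 = 0.4169
δ = arctan(0.4169) = 22.63°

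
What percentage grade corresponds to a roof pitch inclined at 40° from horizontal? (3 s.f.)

grade % = 100 × tan 40° = 100 × 0.8391

83.9%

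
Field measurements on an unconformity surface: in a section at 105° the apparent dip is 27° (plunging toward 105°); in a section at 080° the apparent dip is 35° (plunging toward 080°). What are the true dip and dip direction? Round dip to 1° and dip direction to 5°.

true dip 37°, dip direction 055°

The two traces are lines in the plane: v₁ = (sin 105°·cos 27°, cos 105°·cos 27°, −sin 27°), v₂ = (sin 80°·cos 35°, cos 80°·cos 35°, −sin 35°).
The plane normal is n = v₁ × v₂ ∝ (0.197, 0.127, 0.308).
tan δ = √(n_x²+n_y²)/n_z = 0.234/0.308, so δ = 37.2°.
Dip direction = azimuth of (n_x, n_y) = atan2(0.197, 0.127) = 57°.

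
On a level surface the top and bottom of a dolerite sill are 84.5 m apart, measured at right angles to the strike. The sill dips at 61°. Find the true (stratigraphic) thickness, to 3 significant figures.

73.9 m

True thickness t = w · sin(dip) = 84.5 × sin 61°
t = 84.5 × 0.8746 = 73.905 m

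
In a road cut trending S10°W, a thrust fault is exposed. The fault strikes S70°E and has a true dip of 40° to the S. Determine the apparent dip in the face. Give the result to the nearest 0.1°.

39.6°

Angle between strike (S70°E) and section (S10°W): β = 80°.
tan(apparent dip) = tan 40° · sin 80° = 0.8264
α = arctan(0.8264) = 39.57°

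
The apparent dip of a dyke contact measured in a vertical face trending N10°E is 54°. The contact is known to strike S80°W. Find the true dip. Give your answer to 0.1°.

55.7°

β = acute angle between strike S80°W and section N10°E = 70°.
tan(true dip) = tan 54° / sin 70° = 1.4647
true dip = arctan 1.4647 = 55.68°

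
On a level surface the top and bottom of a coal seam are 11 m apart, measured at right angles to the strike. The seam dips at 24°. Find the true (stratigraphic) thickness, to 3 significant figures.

True thickness t = w · sin(dip) = 11 × sin 24°
t = 11 × 0.4067 = 4.474 m

4.47 m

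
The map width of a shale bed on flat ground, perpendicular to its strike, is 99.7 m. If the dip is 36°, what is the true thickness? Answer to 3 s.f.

True thickness t = w · sin(dip) = 99.7 × sin 36°
t = 99.7 × 0.5878 = 58.602 m

58.6 m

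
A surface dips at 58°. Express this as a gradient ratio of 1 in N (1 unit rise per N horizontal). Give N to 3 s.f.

1 : N means tan θ = 1/N, so N = 1/tan 58° = 1/1.6003

1 in 0.625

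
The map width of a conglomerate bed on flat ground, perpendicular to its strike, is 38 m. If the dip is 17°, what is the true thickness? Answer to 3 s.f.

True thickness t = w · sin(dip) = 38 × sin 17°
t = 38 × 0.2924 = 11.110 m

11.1 m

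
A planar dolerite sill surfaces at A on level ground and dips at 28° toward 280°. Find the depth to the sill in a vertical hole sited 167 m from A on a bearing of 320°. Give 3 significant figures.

68.0 m

The hole lies 40° from the dip direction, so the down-dip offset is 167 × cos 40° = 127.93 m.
Depth = down-dip offset × tan(dip) = 127.93 × tan 28° = 127.93 × 0.5317
Depth = 68.02 m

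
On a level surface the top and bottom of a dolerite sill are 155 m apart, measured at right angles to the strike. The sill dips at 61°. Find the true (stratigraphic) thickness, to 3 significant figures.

136 m

True thickness t = w · sin(dip) = 155 × sin 61°
t = 155 × 0.8746 = 135.566 m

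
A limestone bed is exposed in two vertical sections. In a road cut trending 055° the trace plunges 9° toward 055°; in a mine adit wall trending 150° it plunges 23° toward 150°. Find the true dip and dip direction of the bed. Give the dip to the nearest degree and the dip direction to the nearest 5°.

true dip 25°, dip direction 125°

Each apparent-dip line lies in the plane. As unit vectors (x east, y north, z up), v₁ plunges 9°→055° and v₂ plunges 23°→150°.
Cross product v₁ × v₂ gives the pole to the plane: n ∝ (0.346, -0.244, 0.906).
True dip = arccos(n_z / |n|) = arccos(0.9059) = 25.1°.
The horizontal component of n points toward azimuth atan2(n_x, n_y) = 125°, the dip direction.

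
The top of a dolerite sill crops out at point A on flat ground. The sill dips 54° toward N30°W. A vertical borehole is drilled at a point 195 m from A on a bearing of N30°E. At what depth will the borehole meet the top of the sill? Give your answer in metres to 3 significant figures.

The hole lies 60° from the dip direction, so the down-dip offset is 195 × cos 60° = 97.50 m.
Depth = down-dip offset × tan(dip) = 97.50 × tan 54° = 97.50 × 1.3764
Depth = 134.20 m

134 m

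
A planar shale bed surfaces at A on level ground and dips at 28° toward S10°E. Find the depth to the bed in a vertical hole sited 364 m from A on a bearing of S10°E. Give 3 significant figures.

194 m

The hole is directly down-dip from the outcrop, so the down-dip offset is 364 m.
Depth = down-dip offset × tan(dip) = 364.00 × tan 28° = 364.00 × 0.5317
Depth = 193.54 m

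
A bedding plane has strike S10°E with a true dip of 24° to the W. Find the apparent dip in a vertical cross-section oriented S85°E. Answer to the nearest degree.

Angle between strike (S10°E) and section (S85°E): β = 75°.
tan(apparent dip) = tan 24° · sin 75° = 0.4301
α = arctan(0.4301) = 23.27°

23°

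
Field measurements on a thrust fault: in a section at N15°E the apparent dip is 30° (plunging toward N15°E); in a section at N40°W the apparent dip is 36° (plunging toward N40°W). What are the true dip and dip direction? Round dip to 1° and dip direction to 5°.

true dip 37°, dip direction 335°

The two traces are lines in the plane: v₁ = (sin 15°·cos 30°, cos 15°·cos 30°, −sin 30°), v₂ = (sin 320°·cos 36°, cos 320°·cos 36°, −sin 36°).
The plane normal is n = v₁ × v₂ ∝ (-0.182, 0.392, 0.574).
True dip = arccos(n_z / |n|) = arccos(0.7990) = 37.0°.
Dip direction = azimuth of (n_x, n_y) = atan2(-0.182, 0.392) = 335°.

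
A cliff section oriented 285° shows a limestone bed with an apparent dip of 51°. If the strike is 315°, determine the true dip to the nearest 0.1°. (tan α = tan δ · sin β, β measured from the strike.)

β = acute angle between strike 315° and section 285° = 30°.
tan(true dip) = tan 51° / sin 30° = 2.4698
δ = arctan(2.4698) = 67.96°

68.0°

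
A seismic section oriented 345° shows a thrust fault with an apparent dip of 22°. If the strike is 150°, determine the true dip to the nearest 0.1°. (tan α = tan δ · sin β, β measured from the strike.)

57.4°

β = acute angle between strike 150° and section 345° = 15°.
tan δ = tan α / sin β = tan 22° / sin 15° = 0.4040 / 0.2588 = 1.5610
true dip = arctan 1.5610 = 57.36°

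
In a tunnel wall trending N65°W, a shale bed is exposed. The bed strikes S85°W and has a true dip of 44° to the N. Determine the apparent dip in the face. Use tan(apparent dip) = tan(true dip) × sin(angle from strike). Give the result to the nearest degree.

26°

The strike is S85°W and the section trends N65°W; the acute angle between them is β = 30°.
tan α = tan 44° × sin 30° = 0.9657 × 0.5000 = 0.4828
α = arctan(0.4828) = 25.77°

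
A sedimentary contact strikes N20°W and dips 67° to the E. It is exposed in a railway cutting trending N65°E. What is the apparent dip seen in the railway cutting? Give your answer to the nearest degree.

The strike is N20°W and the section trends N65°E; the acute angle between them is β = 85°.
tan(apparent dip) = tan 67° · sin 85° = 2.3469
apparent dip = arctan 2.3469 = 66.92°

67°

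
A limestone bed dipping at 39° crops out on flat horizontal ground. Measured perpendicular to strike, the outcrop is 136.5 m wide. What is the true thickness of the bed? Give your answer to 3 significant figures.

85.9 m

True thickness t = w · sin(dip) = 136.5 × sin 39°
t = 136.5 × 0.6293 = 85.902 m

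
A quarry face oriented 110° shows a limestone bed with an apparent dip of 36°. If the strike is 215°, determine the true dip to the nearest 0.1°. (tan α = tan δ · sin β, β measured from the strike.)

The section is 75° from the strike.
tan δ = tan α / sin β = tan 36° / sin 75° = 0.7265 / 0.9659 = 0.7522
true dip = arctan 0.7522 = 36.95°

36.9°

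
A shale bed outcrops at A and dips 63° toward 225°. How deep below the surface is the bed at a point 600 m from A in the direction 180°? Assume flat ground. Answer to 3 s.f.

833 m

The hole lies 45° from the dip direction, so the down-dip offset is 600 × cos 45° = 424.26 m.
Depth = down-dip offset × tan(dip) = 424.26 × tan 63° = 424.26 × 1.9626
Depth = 832.67 m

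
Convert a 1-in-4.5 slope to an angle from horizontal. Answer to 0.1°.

tan θ = 1/4.5 = 0.2222
θ = arctan(0.2222) = 12.53°

12.5°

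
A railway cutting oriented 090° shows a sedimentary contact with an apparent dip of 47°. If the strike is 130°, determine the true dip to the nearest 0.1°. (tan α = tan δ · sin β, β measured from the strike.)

59.1°

β = acute angle between strike 130° and section 090° = 40°.
tan(true dip) = tan 47° / sin 40° = 1.6683
true dip = arctan 1.6683 = 59.06°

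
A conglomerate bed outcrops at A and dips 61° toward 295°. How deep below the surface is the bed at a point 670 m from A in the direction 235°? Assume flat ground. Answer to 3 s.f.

The hole lies 60° from the dip direction, so the down-dip offset is 670 × cos 60° = 335.00 m.
Depth = down-dip offset × tan(dip) = 335.00 × tan 61° = 335.00 × 1.8040
Depth = 604.36 m

604 m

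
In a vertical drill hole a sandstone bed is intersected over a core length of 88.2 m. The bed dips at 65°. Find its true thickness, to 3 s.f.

37.3 m

True thickness t = h · cos(dip) = 88.2 × cos 65°
t = 88.2 × 0.4226 = 37.275 m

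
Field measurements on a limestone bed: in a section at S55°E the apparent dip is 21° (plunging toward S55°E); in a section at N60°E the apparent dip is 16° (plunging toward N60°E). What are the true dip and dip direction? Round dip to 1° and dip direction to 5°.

true dip 22°, dip direction 105°

The two traces are lines in the plane: v₁ = (sin 125°·cos 21°, cos 125°·cos 21°, −sin 21°), v₂ = (sin 60°·cos 16°, cos 60°·cos 16°, −sin 16°).
The plane normal is n = v₁ × v₂ ∝ (0.320, -0.088, 0.813).
True dip = arccos(n_z / |n|) = arccos(0.9260) = 22.2°.
Dip direction = atan2(0.320, -0.088) = 105° (azimuth of n's horizontal projection).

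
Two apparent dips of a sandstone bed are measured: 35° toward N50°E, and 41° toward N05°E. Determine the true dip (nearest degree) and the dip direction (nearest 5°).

true dip 41°, dip direction 015°

The two traces are lines in the plane: v₁ = (sin 50°·cos 35°, cos 50°·cos 35°, −sin 35°), v₂ = (sin 5°·cos 41°, cos 5°·cos 41°, −sin 41°).
n = v₁ × v₂ = (0.086, 0.374, 0.437) (taken with n_z > 0).
True dip = arccos(n_z / |n|) = arccos(0.7516) = 41.3°.
The horizontal component of n points toward azimuth atan2(n_x, n_y) = 13°, the dip direction.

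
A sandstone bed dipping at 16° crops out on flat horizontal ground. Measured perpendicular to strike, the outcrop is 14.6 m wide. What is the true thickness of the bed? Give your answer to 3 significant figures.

True thickness t = w · sin(dip) = 14.6 × sin 16°
t = 14.6 × 0.2756 = 4.024 m

4.02 m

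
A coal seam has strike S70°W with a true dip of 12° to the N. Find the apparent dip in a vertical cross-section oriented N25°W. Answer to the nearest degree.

12°

Angle between strike (S70°W) and section (N25°W): β = 85°.
tan α = tan 12° × sin 85° = 0.2126 × 0.9962 = 0.2117
α = arctan(0.2117) = 11.96°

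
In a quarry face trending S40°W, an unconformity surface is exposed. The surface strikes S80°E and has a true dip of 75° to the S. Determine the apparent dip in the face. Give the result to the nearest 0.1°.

The section lies 60° from the strike.
tan(apparent dip) = tan 75° · sin 60° = 3.2321
apparent dip = arctan 3.2321 = 72.81°

72.8°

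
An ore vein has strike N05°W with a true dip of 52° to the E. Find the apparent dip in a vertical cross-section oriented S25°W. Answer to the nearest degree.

33°

The section lies 30° from the strike.
tan(apparent dip) = tan 52° · sin 30° = 0.6400
α = arctan(0.6400) = 32.62°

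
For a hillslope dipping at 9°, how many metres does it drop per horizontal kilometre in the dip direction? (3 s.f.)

158 m

drop per km = 1000 × tan 9° = 1000 × 0.1584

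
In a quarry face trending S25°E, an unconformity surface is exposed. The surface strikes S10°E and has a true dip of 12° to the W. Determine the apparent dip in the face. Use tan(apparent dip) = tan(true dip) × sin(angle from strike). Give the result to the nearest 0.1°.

3.1°

The section lies 15° from the strike.
tan(apparent dip) = tan 12° · sin 15° = 0.0550
α = arctan(0.0550) = 3.15°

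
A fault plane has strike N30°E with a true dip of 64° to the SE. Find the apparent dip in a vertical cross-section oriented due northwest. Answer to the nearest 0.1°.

63.2°

Angle between strike (N30°E) and section (due northwest): β = 75°.
tan(apparent dip) = tan 64° · sin 75° = 1.9804
apparent dip = arctan 1.9804 = 63.21°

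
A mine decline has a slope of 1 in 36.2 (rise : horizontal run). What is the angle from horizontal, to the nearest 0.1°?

1.6°

tan θ = 1/36.2 = 0.0276
θ = arctan(0.0276) = 1.58°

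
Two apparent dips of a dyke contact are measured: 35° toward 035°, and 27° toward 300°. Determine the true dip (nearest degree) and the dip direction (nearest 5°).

The two traces are lines in the plane: v₁ = (sin 35°·cos 35°, cos 35°·cos 35°, −sin 35°), v₂ = (sin 300°·cos 27°, cos 300°·cos 27°, −sin 27°).
Cross product v₁ × v₂ gives the pole to the plane: n ∝ (-0.049, 0.656, 0.727).
True dip = arccos(n_z / |n|) = arccos(0.7416) = 42.1°.
The horizontal component of n points toward azimuth atan2(n_x, n_y) = 356°, the dip direction.

true dip 42°, dip direction 355°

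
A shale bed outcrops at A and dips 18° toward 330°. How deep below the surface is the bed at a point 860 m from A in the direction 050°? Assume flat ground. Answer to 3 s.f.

The hole lies 80° from the dip direction, so the down-dip offset is 860 × cos 80° = 149.34 m.
Depth = down-dip offset × tan(dip) = 149.34 × tan 18° = 149.34 × 0.3249
Depth = 48.52 m

48.5 m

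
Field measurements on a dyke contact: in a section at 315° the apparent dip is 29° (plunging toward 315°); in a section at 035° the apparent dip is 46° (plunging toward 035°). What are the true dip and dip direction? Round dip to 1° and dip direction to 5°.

true dip 48°, dip direction 015°

Represent each trace as a vector plunging at its apparent dip toward its trend (east-north-up frame): v₁ = (-0.618, 0.618, -0.485), v₂ = (0.398, 0.569, -0.719).
n = v₁ × v₂ = (0.169, 0.638, 0.598) (taken with n_z > 0).
True dip = arccos(n_z / |n|) = arccos(0.6716) = 47.8°.
The horizontal component of n points toward azimuth atan2(n_x, n_y) = 15°, the dip direction.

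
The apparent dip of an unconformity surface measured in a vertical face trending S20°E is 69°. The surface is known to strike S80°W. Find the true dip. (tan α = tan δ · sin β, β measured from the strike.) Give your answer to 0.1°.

β = acute angle between strike S80°W and section S20°E = 80°.
tan δ = tan α / sin β = tan 69° / sin 80° = 2.6051 / 0.9848 = 2.6453
true dip = arctan 2.6453 = 69.29°

69.3°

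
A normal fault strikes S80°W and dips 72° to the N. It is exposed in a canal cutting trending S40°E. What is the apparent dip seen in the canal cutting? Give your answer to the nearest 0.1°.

Angle between strike (S80°W) and section (S40°E): β = 60°.
tan(apparent dip) = tan 72° · sin 60° = 2.6654
apparent dip = arctan 2.6654 = 69.43°

69.4°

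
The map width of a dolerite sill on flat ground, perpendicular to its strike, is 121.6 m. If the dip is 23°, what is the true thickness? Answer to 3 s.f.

47.5 m

True thickness t = w · sin(dip) = 121.6 × sin 23°
t = 121.6 × 0.3907 = 47.513 m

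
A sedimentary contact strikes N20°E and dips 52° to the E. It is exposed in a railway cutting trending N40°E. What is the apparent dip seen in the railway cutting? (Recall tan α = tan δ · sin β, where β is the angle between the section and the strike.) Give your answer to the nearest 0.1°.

23.6°

The section lies 20° from the strike.
tan(apparent dip) = tan 52° · sin 20° = 0.4378
apparent dip = arctan 0.4378 = 23.64°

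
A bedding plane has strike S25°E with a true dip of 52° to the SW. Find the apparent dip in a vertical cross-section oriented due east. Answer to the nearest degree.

49°

The section lies 65° from the strike.
tan(apparent dip) = tan 52° · sin 65° = 1.1600
α = arctan(1.1600) = 49.24°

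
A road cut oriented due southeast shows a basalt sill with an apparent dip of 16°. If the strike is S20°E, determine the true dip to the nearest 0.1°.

34.2°

β = acute angle between strike S20°E and section due southeast = 25°.
tan(true dip) = tan 16° / sin 25° = 0.6785
δ = arctan(0.6785) = 34.16°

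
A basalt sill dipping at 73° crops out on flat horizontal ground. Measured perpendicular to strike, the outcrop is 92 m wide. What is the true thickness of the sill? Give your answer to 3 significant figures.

True thickness t = w · sin(dip) = 92 × sin 73°
t = 92 × 0.9563 = 87.980 m

88.0 m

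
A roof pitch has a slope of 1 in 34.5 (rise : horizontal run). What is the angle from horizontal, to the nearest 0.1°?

tan θ = 1/34.5 = 0.0290
θ = arctan(0.0290) = 1.66°

1.7°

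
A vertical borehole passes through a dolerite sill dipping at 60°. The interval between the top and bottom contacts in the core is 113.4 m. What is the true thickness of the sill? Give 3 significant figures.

True thickness t = h · cos(dip) = 113.4 × cos 60°
t = 113.4 × 0.5000 = 56.700 m

56.7 m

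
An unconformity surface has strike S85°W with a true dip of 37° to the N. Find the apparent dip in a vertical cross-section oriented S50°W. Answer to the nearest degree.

23°

Angle between strike (S85°W) and section (S50°W): β = 35°.
tan(apparent dip) = tan 37° · sin 35° = 0.4322
apparent dip = arctan 0.4322 = 23.38°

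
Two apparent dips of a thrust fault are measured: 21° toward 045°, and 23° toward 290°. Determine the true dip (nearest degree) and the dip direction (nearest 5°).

Each apparent-dip line lies in the plane. As unit vectors (x east, y north, z up), v₁ plunges 21°→045° and v₂ plunges 23°→290°.
n = v₁ × v₂ = (-0.145, 0.568, 0.779) (taken with n_z > 0).
tan δ = √(n_x²+n_y²)/n_z = 0.586/0.779, so δ = 37.0°.
The horizontal component of n points toward azimuth atan2(n_x, n_y) = 346°, the dip direction.

true dip 37°, dip direction 345°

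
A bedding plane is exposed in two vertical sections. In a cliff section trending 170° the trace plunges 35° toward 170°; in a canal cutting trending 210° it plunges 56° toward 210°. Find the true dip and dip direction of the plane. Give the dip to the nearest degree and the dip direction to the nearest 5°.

Represent each trace as a vector plunging at its apparent dip toward its trend (east-north-up frame): v₁ = (0.142, -0.807, -0.574), v₂ = (-0.280, -0.484, -0.829).
The plane normal is n = v₁ × v₂ ∝ (-0.391, -0.278, 0.294).
True dip = arccos(n_z / |n|) = arccos(0.5229) = 58.5°.
The horizontal component of n points toward azimuth atan2(n_x, n_y) = 235°, the dip direction.

true dip 58°, dip direction 235°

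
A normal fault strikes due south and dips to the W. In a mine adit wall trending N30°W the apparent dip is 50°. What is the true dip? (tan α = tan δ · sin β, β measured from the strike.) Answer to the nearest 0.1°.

The section is 30° from the strike.
tan(true dip) = tan 50° / sin 30° = 2.3835
δ = arctan(2.3835) = 67.24°

67.2°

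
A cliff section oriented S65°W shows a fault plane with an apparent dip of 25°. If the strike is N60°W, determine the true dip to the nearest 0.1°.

β = acute angle between strike N60°W and section S65°W = 55°.
tan(true dip) = tan 25° / sin 55° = 0.5693
δ = arctan(0.5693) = 29.65°

29.7°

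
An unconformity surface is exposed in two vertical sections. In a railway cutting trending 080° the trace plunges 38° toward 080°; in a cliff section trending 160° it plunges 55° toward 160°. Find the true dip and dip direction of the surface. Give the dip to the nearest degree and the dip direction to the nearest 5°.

true dip 57°, dip direction 140°

Represent each trace as a vector plunging at its apparent dip toward its trend (east-north-up frame): v₁ = (0.776, 0.137, -0.616), v₂ = (0.196, -0.539, -0.819).
The plane normal is n = v₁ × v₂ ∝ (0.444, -0.515, 0.445).
tan δ = √(n_x²+n_y²)/n_z = 0.680/0.445, so δ = 56.8°.
Dip direction = atan2(0.444, -0.515) = 139° (azimuth of n's horizontal projection).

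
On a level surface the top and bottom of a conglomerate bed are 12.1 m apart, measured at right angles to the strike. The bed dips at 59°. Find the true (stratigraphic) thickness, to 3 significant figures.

10.4 m

True thickness t = w · sin(dip) = 12.1 × sin 59°
t = 12.1 × 0.8572 = 10.372 m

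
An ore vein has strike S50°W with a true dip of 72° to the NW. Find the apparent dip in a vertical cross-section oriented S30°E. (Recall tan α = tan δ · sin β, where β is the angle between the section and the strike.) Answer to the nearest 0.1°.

The section lies 80° from the strike.
tan(apparent dip) = tan 72° · sin 80° = 3.0309
α = arctan(3.0309) = 71.74°

71.7°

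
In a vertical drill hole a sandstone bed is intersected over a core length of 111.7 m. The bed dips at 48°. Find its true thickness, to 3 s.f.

True thickness t = h · cos(dip) = 111.7 × cos 48°
t = 111.7 × 0.6691 = 74.742 m

74.7 m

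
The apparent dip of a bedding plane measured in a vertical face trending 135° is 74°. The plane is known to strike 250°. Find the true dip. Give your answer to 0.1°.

75.4°

The section is 65° from the strike.
tan δ = tan α / sin β = tan 74° / sin 65° = 3.4874 / 0.9063 = 3.8479
true dip = arctan 3.8479 = 75.43°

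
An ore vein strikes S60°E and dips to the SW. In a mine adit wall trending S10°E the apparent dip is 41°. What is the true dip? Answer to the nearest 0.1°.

β = acute angle between strike S60°E and section S10°E = 50°.
tan δ = tan α / sin β = tan 41° / sin 50° = 0.8693 / 0.7660 = 1.1348
true dip = arctan 1.1348 = 48.61°

48.6°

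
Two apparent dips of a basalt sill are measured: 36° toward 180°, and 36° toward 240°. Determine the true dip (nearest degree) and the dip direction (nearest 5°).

Represent each trace as a vector plunging at its apparent dip toward its trend (east-north-up frame): v₁ = (0.000, -0.809, -0.588), v₂ = (-0.701, -0.405, -0.588).
Cross product v₁ × v₂ gives the pole to the plane: n ∝ (-0.238, -0.412, 0.567).
True dip = arccos(n_z / |n|) = arccos(0.7661) = 40.0°.
Dip direction = atan2(-0.238, -0.412) = 210° (azimuth of n's horizontal projection).

true dip 40°, dip direction 210°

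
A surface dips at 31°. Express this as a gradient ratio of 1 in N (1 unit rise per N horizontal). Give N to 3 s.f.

1 : N means tan θ = 1/N, so N = 1/tan 31° = 1/0.6009

1 in 1.66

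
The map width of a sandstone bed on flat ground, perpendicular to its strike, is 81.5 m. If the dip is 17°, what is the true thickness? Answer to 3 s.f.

23.8 m

True thickness t = w · sin(dip) = 81.5 × sin 17°
t = 81.5 × 0.2924 = 23.828 m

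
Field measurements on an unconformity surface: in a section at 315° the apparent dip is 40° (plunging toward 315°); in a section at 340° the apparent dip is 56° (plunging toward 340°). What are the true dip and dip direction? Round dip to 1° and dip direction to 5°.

Each apparent-dip line lies in the plane. As unit vectors (x east, y north, z up), v₁ plunges 40°→315° and v₂ plunges 56°→340°.
n = v₁ × v₂ = (0.111, 0.326, 0.181) (taken with n_z > 0).
True dip = arccos(n_z / |n|) = arccos(0.4651) = 62.3°.
Dip direction = atan2(0.111, 0.326) = 19° (azimuth of n's horizontal projection).

true dip 62°, dip direction 020°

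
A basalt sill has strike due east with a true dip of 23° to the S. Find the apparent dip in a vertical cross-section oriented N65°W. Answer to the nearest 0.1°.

The section lies 25° from the strike.
tan α = tan 23° × sin 25° = 0.4245 × 0.4226 = 0.1794
apparent dip = arctan 0.1794 = 10.17°

10.2°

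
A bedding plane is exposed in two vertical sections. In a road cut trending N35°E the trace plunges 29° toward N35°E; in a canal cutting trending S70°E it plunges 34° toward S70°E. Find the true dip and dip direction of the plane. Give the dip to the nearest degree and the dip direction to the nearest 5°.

true dip 38°, dip direction 080°

The two traces are lines in the plane: v₁ = (sin 35°·cos 29°, cos 35°·cos 29°, −sin 29°), v₂ = (sin 110°·cos 34°, cos 110°·cos 34°, −sin 34°).
Cross product v₁ × v₂ gives the pole to the plane: n ∝ (0.538, 0.097, 0.700).
Dip δ = arctan(|n_h|/n_z) = arctan(0.547/0.700) = 38.0°.
The horizontal component of n points toward azimuth atan2(n_x, n_y) = 80°, the dip direction.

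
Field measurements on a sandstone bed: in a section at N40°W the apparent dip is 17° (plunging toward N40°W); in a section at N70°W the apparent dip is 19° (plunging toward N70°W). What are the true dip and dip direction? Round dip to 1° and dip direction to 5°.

true dip 19°, dip direction 295°

Represent each trace as a vector plunging at its apparent dip toward its trend (east-north-up frame): v₁ = (-0.615, 0.733, -0.292), v₂ = (-0.888, 0.323, -0.326).
n = v₁ × v₂ = (-0.144, 0.060, 0.452) (taken with n_z > 0).
Dip δ = arctan(|n_h|/n_z) = arctan(0.156/0.452) = 19.0°.
The horizontal component of n points toward azimuth atan2(n_x, n_y) = 293°, the dip direction.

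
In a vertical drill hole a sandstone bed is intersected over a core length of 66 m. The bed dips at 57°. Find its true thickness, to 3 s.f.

True thickness t = h · cos(dip) = 66 × cos 57°
t = 66 × 0.5446 = 35.946 m

35.9 m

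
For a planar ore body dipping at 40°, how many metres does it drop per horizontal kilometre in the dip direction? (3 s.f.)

drop per km = 1000 × tan 40° = 1000 × 0.8391

839 m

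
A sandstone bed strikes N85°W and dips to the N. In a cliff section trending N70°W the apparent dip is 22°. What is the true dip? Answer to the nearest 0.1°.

β = acute angle between strike N85°W and section N70°W = 15°.
tan(true dip) = tan 22° / sin 15° = 1.5610
true dip = arctan 1.5610 = 57.36°

57.4°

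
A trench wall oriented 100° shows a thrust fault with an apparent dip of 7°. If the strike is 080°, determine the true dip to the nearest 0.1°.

19.7°

The section is 20° from the strike.
tan δ = tan α / sin β = tan 7° / sin 20° = 0.1228 / 0.3420 = 0.3590
δ = arctan(0.3590) = 19.75°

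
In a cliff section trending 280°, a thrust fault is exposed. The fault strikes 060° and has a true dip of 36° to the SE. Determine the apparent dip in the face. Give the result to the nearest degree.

25°

Angle between strike (060°) and section (280°): β = 40°.
tan α = tan 36° × sin 40° = 0.7265 × 0.6428 = 0.4670
apparent dip = arctan 0.4670 = 25.03°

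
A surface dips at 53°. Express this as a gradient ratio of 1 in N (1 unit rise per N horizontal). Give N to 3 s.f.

1 : N means tan θ = 1/N, so N = 1/tan 53° = 1/1.3270

1 in 0.754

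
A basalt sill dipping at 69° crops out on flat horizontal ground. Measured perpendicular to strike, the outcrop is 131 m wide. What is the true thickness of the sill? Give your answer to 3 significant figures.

122 m

True thickness t = w · sin(dip) = 131 × sin 69°
t = 131 × 0.9336 = 122.299 m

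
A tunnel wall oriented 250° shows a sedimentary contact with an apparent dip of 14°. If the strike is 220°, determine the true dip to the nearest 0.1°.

β = acute angle between strike 220° and section 250° = 30°.
tan(true dip) = tan 14° / sin 30° = 0.4987
true dip = arctan 0.4987 = 26.50°

26.5°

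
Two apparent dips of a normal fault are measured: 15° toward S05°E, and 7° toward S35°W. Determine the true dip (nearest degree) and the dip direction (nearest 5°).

Represent each trace as a vector plunging at its apparent dip toward its trend (east-north-up frame): v₁ = (0.084, -0.962, -0.259), v₂ = (-0.569, -0.813, -0.122).
n = v₁ × v₂ = (0.093, -0.158, 0.616) (taken with n_z > 0).
tan δ = √(n_x²+n_y²)/n_z = 0.183/0.616, so δ = 16.5°.
The horizontal component of n points toward azimuth atan2(n_x, n_y) = 149°, the dip direction.

true dip 17°, dip direction 150°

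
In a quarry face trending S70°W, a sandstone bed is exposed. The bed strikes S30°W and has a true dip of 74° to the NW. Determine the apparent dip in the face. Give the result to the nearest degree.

66°

The section lies 40° from the strike.
tan α = tan 74° × sin 40° = 3.4874 × 0.6428 = 2.2417
α = arctan(2.2417) = 65.96°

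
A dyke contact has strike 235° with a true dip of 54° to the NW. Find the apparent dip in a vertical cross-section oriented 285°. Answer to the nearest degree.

47°

The section lies 50° from the strike.
tan(apparent dip) = tan 54° · sin 50° = 1.0544
apparent dip = arctan 1.0544 = 46.52°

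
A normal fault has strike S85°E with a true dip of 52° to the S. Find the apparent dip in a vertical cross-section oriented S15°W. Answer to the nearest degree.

52°

The strike is S85°E and the section trends S15°W; the acute angle between them is β = 80°.
tan(apparent dip) = tan 52° · sin 80° = 1.2605
apparent dip = arctan 1.2605 = 51.57°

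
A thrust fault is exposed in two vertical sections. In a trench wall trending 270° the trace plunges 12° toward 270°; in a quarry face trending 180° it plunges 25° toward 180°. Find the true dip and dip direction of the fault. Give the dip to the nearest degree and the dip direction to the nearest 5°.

true dip 27°, dip direction 205°

Each apparent-dip line lies in the plane. As unit vectors (x east, y north, z up), v₁ plunges 12°→270° and v₂ plunges 25°→180°.
n = v₁ × v₂ = (-0.188, -0.413, 0.887) (taken with n_z > 0).
True dip = arccos(n_z / |n|) = arccos(0.8899) = 27.1°.
Dip direction = azimuth of (n_x, n_y) = atan2(-0.188, -0.413) = 205°.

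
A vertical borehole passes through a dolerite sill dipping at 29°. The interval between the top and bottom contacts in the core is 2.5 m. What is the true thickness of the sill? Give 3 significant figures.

True thickness t = h · cos(dip) = 2.5 × cos 29°
t = 2.5 × 0.8746 = 2.187 m

2.19 m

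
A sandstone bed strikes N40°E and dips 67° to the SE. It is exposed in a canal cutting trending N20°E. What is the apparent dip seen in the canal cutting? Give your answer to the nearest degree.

The strike is N40°E and the section trends N20°E; the acute angle between them is β = 20°.
tan α = tan 67° × sin 20° = 2.3559 × 0.3420 = 0.8057
α = arctan(0.8057) = 38.86°

39°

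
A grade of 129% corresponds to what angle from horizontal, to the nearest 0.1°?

tan θ = 129/100 = 1.2900
θ = arctan(1.2900) = 52.22°

52.2°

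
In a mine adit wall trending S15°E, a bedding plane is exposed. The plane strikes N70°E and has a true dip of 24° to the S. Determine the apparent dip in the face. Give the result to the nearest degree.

24°

The section lies 85° from the strike.
tan α = tan 24° × sin 85° = 0.4452 × 0.9962 = 0.4435
α = arctan(0.4435) = 23.92°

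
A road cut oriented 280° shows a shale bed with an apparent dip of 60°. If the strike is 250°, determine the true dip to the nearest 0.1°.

73.9°

The section is 30° from the strike.
tan δ = tan α / sin β = tan 60° / sin 30° = 1.7321 / 0.5000 = 3.4641
δ = arctan(3.4641) = 73.90°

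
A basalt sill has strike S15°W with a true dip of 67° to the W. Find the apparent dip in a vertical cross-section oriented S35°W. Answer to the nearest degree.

The strike is S15°W and the section trends S35°W; the acute angle between them is β = 20°.
tan(apparent dip) = tan 67° · sin 20° = 0.8057
α = arctan(0.8057) = 38.86°

39°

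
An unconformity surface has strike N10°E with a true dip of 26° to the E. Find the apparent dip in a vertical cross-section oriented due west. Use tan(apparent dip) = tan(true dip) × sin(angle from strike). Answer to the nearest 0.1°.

Angle between strike (N10°E) and section (due west): β = 80°.
tan α = tan 26° × sin 80° = 0.4877 × 0.9848 = 0.4803
apparent dip = arctan 0.4803 = 25.66°

25.7°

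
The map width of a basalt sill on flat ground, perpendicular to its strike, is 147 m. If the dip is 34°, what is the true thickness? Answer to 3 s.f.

82.2 m

True thickness t = w · sin(dip) = 147 × sin 34°
t = 147 × 0.5592 = 82.201 m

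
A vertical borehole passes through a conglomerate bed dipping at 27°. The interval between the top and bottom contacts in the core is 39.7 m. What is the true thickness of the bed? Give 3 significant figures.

35.4 m

True thickness t = h · cos(dip) = 39.7 × cos 27°
t = 39.7 × 0.8910 = 35.373 m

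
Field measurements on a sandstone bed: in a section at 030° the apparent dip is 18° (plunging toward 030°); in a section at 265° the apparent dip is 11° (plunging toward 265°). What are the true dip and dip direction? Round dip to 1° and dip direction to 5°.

true dip 30°, dip direction 335°

The two traces are lines in the plane: v₁ = (sin 30°·cos 18°, cos 30°·cos 18°, −sin 18°), v₂ = (sin 265°·cos 11°, cos 265°·cos 11°, −sin 11°).
The plane normal is n = v₁ × v₂ ∝ (-0.184, 0.393, 0.765).
tan δ = √(n_x²+n_y²)/n_z = 0.434/0.765, so δ = 29.6°.
The horizontal component of n points toward azimuth atan2(n_x, n_y) = 335°, the dip direction.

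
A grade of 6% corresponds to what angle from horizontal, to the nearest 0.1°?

tan θ = 6/100 = 0.0600
θ = arctan(0.0600) = 3.43°

3.4°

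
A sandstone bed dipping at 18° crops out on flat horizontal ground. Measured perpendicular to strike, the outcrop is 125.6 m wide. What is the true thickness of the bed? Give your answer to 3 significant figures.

True thickness t = w · sin(dip) = 125.6 × sin 18°
t = 125.6 × 0.3090 = 38.813 m

38.8 m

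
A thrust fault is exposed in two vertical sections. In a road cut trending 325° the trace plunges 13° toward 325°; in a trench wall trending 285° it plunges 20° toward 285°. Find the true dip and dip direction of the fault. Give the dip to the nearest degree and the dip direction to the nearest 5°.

true dip 20°, dip direction 275°

Each apparent-dip line lies in the plane. As unit vectors (x east, y north, z up), v₁ plunges 13°→325° and v₂ plunges 20°→285°.
Cross product v₁ × v₂ gives the pole to the plane: n ∝ (-0.218, 0.013, 0.589).
True dip = arccos(n_z / |n|) = arccos(0.9374) = 20.4°.
Dip direction = azimuth of (n_x, n_y) = atan2(-0.218, 0.013) = 273°.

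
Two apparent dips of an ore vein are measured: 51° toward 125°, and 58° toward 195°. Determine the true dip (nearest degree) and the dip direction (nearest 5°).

true dip 60°, dip direction 170°

Represent each trace as a vector plunging at its apparent dip toward its trend (east-north-up frame): v₁ = (0.516, -0.361, -0.777), v₂ = (-0.137, -0.512, -0.848).
The plane normal is n = v₁ × v₂ ∝ (0.092, -0.544, 0.313).
Dip δ = arctan(|n_h|/n_z) = arctan(0.551/0.313) = 60.4°.
The horizontal component of n points toward azimuth atan2(n_x, n_y) = 170°, the dip direction.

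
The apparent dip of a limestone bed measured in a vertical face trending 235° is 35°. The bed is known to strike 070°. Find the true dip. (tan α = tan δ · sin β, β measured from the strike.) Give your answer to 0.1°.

69.7°

β = acute angle between strike 070° and section 235° = 15°.
tan(true dip) = tan 35° / sin 15° = 2.7054
δ = arctan(2.7054) = 69.71°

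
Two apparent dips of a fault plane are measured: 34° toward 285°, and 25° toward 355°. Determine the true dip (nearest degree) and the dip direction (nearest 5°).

Represent each trace as a vector plunging at its apparent dip toward its trend (east-north-up frame): v₁ = (-0.801, 0.215, -0.559), v₂ = (-0.079, 0.903, -0.423).
n = v₁ × v₂ = (-0.414, 0.294, 0.706) (taken with n_z > 0).
True dip = arccos(n_z / |n|) = arccos(0.8117) = 35.7°.
Dip direction = azimuth of (n_x, n_y) = atan2(-0.414, 0.294) = 305°.

true dip 36°, dip direction 305°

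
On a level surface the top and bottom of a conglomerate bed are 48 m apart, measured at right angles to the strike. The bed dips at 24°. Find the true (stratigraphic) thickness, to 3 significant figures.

19.5 m

True thickness t = w · sin(dip) = 48 × sin 24°
t = 48 × 0.4067 = 19.523 m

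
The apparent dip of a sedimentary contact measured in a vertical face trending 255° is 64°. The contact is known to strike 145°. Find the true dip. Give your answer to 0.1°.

65.4°

β = acute angle between strike 145° and section 255° = 70°.
tan δ = tan α / sin β = tan 64° / sin 70° = 2.0503 / 0.9397 = 2.1819
δ = arctan(2.1819) = 65.38°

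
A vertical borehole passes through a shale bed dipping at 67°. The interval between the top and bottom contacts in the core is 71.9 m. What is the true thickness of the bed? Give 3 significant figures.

True thickness t = h · cos(dip) = 71.9 × cos 67°
t = 71.9 × 0.3907 = 28.094 m

28.1 m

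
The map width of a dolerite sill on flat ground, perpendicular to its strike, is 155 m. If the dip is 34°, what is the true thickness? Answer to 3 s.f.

True thickness t = w · sin(dip) = 155 × sin 34°
t = 155 × 0.5592 = 86.675 m

86.7 m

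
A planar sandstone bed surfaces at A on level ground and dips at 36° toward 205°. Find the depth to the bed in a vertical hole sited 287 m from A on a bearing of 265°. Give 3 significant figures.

104 m

The hole lies 60° from the dip direction, so the down-dip offset is 287 × cos 60° = 143.50 m.
Depth = down-dip offset × tan(dip) = 143.50 × tan 36° = 143.50 × 0.7265
Depth = 104.26 m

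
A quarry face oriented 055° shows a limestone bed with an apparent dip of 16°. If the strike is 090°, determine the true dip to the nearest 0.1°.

26.6°

β = acute angle between strike 090° and section 055° = 35°.
tan δ = tan α / sin β = tan 16° / sin 35° = 0.2867 / 0.5736 = 0.4999
δ = arctan(0.4999) = 26.56°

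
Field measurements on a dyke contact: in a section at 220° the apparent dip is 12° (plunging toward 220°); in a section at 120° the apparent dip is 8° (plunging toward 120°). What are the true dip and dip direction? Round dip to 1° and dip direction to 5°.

true dip 16°, dip direction 180°

The two traces are lines in the plane: v₁ = (sin 220°·cos 12°, cos 220°·cos 12°, −sin 12°), v₂ = (sin 120°·cos 8°, cos 120°·cos 8°, −sin 8°).
The plane normal is n = v₁ × v₂ ∝ (0.001, -0.266, 0.954).
tan δ = √(n_x²+n_y²)/n_z = 0.266/0.954, so δ = 15.6°.
Dip direction = azimuth of (n_x, n_y) = atan2(0.001, -0.266) = 180°.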